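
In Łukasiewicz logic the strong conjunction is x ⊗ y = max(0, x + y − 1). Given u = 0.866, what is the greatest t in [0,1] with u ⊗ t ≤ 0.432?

The residuum of the Łukasiewicz t-norm gives the supremum: min(1, 1 − 0.866 + 0.432).
1 − 0.866 + 0.432 = 0.566, so t = min(1, 0.566) = 0.566.
Check: 0.866 ⊗ 0.566 = max(0, 0.432) = 0.432 ≤ 0.432.

0.566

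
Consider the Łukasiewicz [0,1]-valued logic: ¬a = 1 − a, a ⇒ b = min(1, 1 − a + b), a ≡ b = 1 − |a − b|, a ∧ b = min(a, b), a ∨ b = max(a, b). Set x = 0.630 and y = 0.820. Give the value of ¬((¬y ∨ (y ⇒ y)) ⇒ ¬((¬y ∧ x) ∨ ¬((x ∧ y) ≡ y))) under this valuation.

0.190

¬y = 1 − 0.820 = 0.180
y ⇒ y = min(1, 1 − 0.820 + 0.820) = min(1, 1.000) = 1.000
¬y ∨ (y ⇒ y) = max(0.180, 1.000) = 1.000
¬y ∧ x = min(0.180, 0.630) = 0.180
x ∧ y = min(0.630, 0.820) = 0.630
(x ∧ y) ≡ y = 1 − |0.630 − 0.820| = 1 − 0.190 = 0.810
¬((x ∧ y) ≡ y) = 1 − 0.810 = 0.190
(¬y ∧ x) ∨ ¬((x ∧ y) ≡ y) = max(0.180, 0.190) = 0.190
¬((¬y ∧ x) ∨ ¬((x ∧ y) ≡ y)) = 1 − 0.190 = 0.810
(¬y ∨ (y ⇒ y)) ⇒ ¬((¬y ∧ x) ∨ ¬((x ∧ y) ≡ y)) = min(1, 1 − 1.000 + 0.810) = min(1, 0.810) = 0.810
¬((¬y ∨ (y ⇒ y)) ⇒ ¬((¬y ∧ x) ∨ ¬((x ∧ y) ≡ y))) = 1 − 0.810 = 0.190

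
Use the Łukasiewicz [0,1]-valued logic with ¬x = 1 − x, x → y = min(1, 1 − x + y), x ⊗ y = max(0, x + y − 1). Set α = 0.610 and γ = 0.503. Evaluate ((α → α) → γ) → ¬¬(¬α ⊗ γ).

α → α = min(1, 1 − 0.610 + 0.610) = min(1, 1.000) = 1.000
(α → α) → γ = min(1, 1 − 1.000 + 0.503) = min(1, 0.503) = 0.503
¬α = 1 − 0.610 = 0.390
¬α ⊗ γ = max(0, 0.390 + 0.503 − 1) = max(0, -0.107) = 0.000
¬(¬α ⊗ γ) = 1 − 0.000 = 1.000
¬¬(¬α ⊗ γ) = 1 − 1.000 = 0.000
((α → α) → γ) → ¬¬(¬α ⊗ γ) = min(1, 1 − 0.503 + 0.000) = min(1, 0.497) = 0.497

0.497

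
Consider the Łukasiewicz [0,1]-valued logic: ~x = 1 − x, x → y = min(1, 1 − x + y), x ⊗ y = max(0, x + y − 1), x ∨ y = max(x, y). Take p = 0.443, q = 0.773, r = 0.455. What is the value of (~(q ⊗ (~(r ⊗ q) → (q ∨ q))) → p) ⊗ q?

r ⊗ q = max(0, 0.455 + 0.773 − 1) = max(0, 0.228) = 0.228
~(r ⊗ q) = 1 − 0.228 = 0.772
q ∨ q = max(0.773, 0.773) = 0.773
~(r ⊗ q) → (q ∨ q) = min(1, 1 − 0.772 + 0.773) = min(1, 1.001) = 1.000
q ⊗ (~(r ⊗ q) → (q ∨ q)) = max(0, 0.773 + 1.000 − 1) = max(0, 0.773) = 0.773
~(q ⊗ (~(r ⊗ q) → (q ∨ q))) = 1 − 0.773 = 0.227
~(q ⊗ (~(r ⊗ q) → (q ∨ q))) → p = min(1, 1 − 0.227 + 0.443) = min(1, 1.216) = 1.000
(~(q ⊗ (~(r ⊗ q) → (q ∨ q))) → p) ⊗ q = max(0, 1.000 + 0.773 − 1) = max(0, 0.773) = 0.773

0.773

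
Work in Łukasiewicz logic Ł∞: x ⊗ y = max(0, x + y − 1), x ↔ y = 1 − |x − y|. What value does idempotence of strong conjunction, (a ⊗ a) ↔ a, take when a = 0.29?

a ⊗ a = max(0, 0.29 + 0.29 − 1) = max(0, -0.42) = 0.00
(a ⊗ a) ↔ a = 1 − |0.00 − 0.29| = 1 − 0.29 = 0.71
(The value 0.71 < 1 shows this instance is not satisfied; fails in Ł∞ since a ⊗ a = max(0, 2a−1) ≠ a in general.)

0.71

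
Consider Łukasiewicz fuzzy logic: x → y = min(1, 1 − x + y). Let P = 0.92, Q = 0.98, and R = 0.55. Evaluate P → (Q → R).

0.65

Q → R = min(1, 1 − 0.98 + 0.55) = min(1, 0.57) = 0.57
P → (Q → R) = min(1, 1 − 0.92 + 0.57) = min(1, 0.65) = 0.65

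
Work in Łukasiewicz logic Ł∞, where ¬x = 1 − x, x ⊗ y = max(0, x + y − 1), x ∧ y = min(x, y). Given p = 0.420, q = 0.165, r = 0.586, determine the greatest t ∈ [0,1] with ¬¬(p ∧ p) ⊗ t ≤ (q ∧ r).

p ∧ p = min(0.420, 0.420) = 0.420
¬(p ∧ p) = 1 − 0.420 = 0.580
¬¬(p ∧ p) = 1 − 0.580 = 0.420
So the left factor is ¬¬(p ∧ p) = 0.420.
q ∧ r = min(0.165, 0.586) = 0.165
So the right-hand bound is q ∧ r = 0.165.
The residuum of the Łukasiewicz t-norm gives the supremum: min(1, 1 − 0.420 + 0.165).
1 − 0.420 + 0.165 = 0.745, so t = min(1, 0.745) = 0.745.
Check: 0.420 ⊗ 0.745 = max(0, 0.165) = 0.165 ≤ 0.165.

0.745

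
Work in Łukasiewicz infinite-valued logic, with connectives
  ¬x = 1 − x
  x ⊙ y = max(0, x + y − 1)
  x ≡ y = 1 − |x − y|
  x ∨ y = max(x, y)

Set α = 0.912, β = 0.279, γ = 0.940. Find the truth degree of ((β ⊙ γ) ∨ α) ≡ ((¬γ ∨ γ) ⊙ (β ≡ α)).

0.395

β ⊙ γ = max(0, 0.279 + 0.940 − 1) = max(0, 0.219) = 0.219
(β ⊙ γ) ∨ α = max(0.219, 0.912) = 0.912
¬γ = 1 − 0.940 = 0.060
¬γ ∨ γ = max(0.060, 0.940) = 0.940
β ≡ α = 1 − |0.279 − 0.912| = 1 − 0.633 = 0.367
(¬γ ∨ γ) ⊙ (β ≡ α) = max(0, 0.940 + 0.367 − 1) = max(0, 0.307) = 0.307
((β ⊙ γ) ∨ α) ≡ ((¬γ ∨ γ) ⊙ (β ≡ α)) = 1 − |0.912 − 0.307| = 1 − 0.605 = 0.395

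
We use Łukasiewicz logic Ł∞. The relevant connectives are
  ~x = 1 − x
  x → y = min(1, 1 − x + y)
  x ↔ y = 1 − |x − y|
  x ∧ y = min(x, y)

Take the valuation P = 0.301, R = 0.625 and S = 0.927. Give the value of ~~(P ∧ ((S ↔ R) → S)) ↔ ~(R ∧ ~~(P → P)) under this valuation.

0.926

S ↔ R = 1 − |0.927 − 0.625| = 1 − 0.302 = 0.698
(S ↔ R) → S = min(1, 1 − 0.698 + 0.927) = min(1, 1.229) = 1.000
P ∧ ((S ↔ R) → S) = min(0.301, 1.000) = 0.301
~(P ∧ ((S ↔ R) → S)) = 1 − 0.301 = 0.699
~~(P ∧ ((S ↔ R) → S)) = 1 − 0.699 = 0.301
P → P = min(1, 1 − 0.301 + 0.301) = min(1, 1.000) = 1.000
~(P → P) = 1 − 1.000 = 0.000
~~(P → P) = 1 − 0.000 = 1.000
R ∧ ~~(P → P) = min(0.625, 1.000) = 0.625
~(R ∧ ~~(P → P)) = 1 − 0.625 = 0.375
~~(P ∧ ((S ↔ R) → S)) ↔ ~(R ∧ ~~(P → P)) = 1 − |0.301 − 0.375| = 1 − 0.074 = 0.926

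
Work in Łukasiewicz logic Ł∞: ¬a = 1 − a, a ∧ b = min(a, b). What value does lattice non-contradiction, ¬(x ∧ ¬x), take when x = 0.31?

¬x = 1 − 0.31 = 0.69
x ∧ ¬x = min(0.31, 0.69) = 0.31
¬(x ∧ ¬x) = 1 − 0.31 = 0.69
(The value 0.69 < 1 shows this instance is not satisfied; not a Ł∞-tautology — its value is 1 − min(a, 1−a).)

0.69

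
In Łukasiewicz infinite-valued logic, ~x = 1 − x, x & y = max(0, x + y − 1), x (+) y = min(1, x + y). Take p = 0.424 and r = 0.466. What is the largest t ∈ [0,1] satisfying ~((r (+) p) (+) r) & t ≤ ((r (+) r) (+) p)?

r (+) p = min(1, 0.466 + 0.424) = min(1, 0.890) = 0.890
(r (+) p) (+) r = min(1, 0.890 + 0.466) = min(1, 1.356) = 1.000
~((r (+) p) (+) r) = 1 − 1.000 = 0.000
So the left factor is ~((r (+) p) (+) r) = 0.000.
r (+) r = min(1, 0.466 + 0.466) = min(1, 0.932) = 0.932
(r (+) r) (+) p = min(1, 0.932 + 0.424) = min(1, 1.356) = 1.000
So the right-hand bound is (r (+) r) (+) p = 1.000.
The residuum of the Łukasiewicz t-norm gives the supremum: min(1, 1 − 0.000 + 1.000).
1 − 0.000 + 1.000 = 2.000, so t = min(1, 2.000) = 1.000.
Check: 0.000 & 1.000 = max(0, 0.000) = 0.000 ≤ 1.000.

1.000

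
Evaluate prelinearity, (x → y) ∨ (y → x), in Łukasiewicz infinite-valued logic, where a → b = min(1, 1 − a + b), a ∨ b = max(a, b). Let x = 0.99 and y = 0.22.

1.00

x → y = min(1, 1 − 0.99 + 0.22) = min(1, 0.23) = 0.23
y → x = min(1, 1 − 0.22 + 0.99) = min(1, 1.77) = 1.00
(x → y) ∨ (y → x) = max(0.23, 1.00) = 1.00
(As expected: a Ł∞-tautology — holds in every MV-chain.)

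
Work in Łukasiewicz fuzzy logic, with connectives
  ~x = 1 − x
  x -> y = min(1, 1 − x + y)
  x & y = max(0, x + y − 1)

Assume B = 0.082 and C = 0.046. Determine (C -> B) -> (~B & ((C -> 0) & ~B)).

C -> B = min(1, 1 − 0.046 + 0.082) = min(1, 1.036) = 1.000
~B = 1 − 0.082 = 0.918
C -> 0 = min(1, 1 − 0.046 + 0.000) = min(1, 0.954) = 0.954
(C -> 0) & ~B = max(0, 0.954 + 0.918 − 1) = max(0, 0.872) = 0.872
~B & ((C -> 0) & ~B) = max(0, 0.918 + 0.872 − 1) = max(0, 0.790) = 0.790
(C -> B) -> (~B & ((C -> 0) & ~B)) = min(1, 1 − 1.000 + 0.790) = min(1, 0.790) = 0.790

0.790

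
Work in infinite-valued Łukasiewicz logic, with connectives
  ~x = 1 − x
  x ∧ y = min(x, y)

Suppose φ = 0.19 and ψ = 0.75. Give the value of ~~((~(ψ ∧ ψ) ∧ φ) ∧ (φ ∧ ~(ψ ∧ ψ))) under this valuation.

0.19

ψ ∧ ψ = min(0.75, 0.75) = 0.75
~(ψ ∧ ψ) = 1 − 0.75 = 0.25
~(ψ ∧ ψ) ∧ φ = min(0.25, 0.19) = 0.19
φ ∧ ~(ψ ∧ ψ) = min(0.19, 0.25) = 0.19
(~(ψ ∧ ψ) ∧ φ) ∧ (φ ∧ ~(ψ ∧ ψ)) = min(0.19, 0.19) = 0.19
~((~(ψ ∧ ψ) ∧ φ) ∧ (φ ∧ ~(ψ ∧ ψ))) = 1 − 0.19 = 0.81
~~((~(ψ ∧ ψ) ∧ φ) ∧ (φ ∧ ~(ψ ∧ ψ))) = 1 − 0.81 = 0.19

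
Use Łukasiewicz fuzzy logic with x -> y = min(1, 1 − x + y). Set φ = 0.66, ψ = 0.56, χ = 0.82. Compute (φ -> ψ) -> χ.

0.92

φ -> ψ = min(1, 1 − 0.66 + 0.56) = min(1, 0.90) = 0.90
(φ -> ψ) -> χ = min(1, 1 − 0.90 + 0.82) = min(1, 0.92) = 0.92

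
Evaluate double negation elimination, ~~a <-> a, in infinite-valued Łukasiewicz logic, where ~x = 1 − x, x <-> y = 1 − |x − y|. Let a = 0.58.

1.00

~a = 1 − 0.58 = 0.42
~~a = 1 − 0.42 = 0.58
~~a <-> a = 1 − |0.58 − 0.58| = 1 − 0.00 = 1.00
(As expected: always 1 in Ł∞ since negation is involutive.)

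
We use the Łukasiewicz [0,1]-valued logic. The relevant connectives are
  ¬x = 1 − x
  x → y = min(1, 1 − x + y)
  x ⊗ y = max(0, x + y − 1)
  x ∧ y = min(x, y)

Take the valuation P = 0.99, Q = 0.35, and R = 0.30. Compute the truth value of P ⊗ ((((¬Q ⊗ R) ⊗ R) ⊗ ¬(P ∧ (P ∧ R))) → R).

0.99

¬Q = 1 − 0.35 = 0.65
¬Q ⊗ R = max(0, 0.65 + 0.30 − 1) = max(0, -0.05) = 0.00
(¬Q ⊗ R) ⊗ R = max(0, 0.00 + 0.30 − 1) = max(0, -0.70) = 0.00
P ∧ R = min(0.99, 0.30) = 0.30
P ∧ (P ∧ R) = min(0.99, 0.30) = 0.30
¬(P ∧ (P ∧ R)) = 1 − 0.30 = 0.70
((¬Q ⊗ R) ⊗ R) ⊗ ¬(P ∧ (P ∧ R)) = max(0, 0.00 + 0.70 − 1) = max(0, -0.30) = 0.00
(((¬Q ⊗ R) ⊗ R) ⊗ ¬(P ∧ (P ∧ R))) → R = min(1, 1 − 0.00 + 0.30) = min(1, 1.30) = 1.00
P ⊗ ((((¬Q ⊗ R) ⊗ R) ⊗ ¬(P ∧ (P ∧ R))) → R) = max(0, 0.99 + 1.00 − 1) = max(0, 0.99) = 0.99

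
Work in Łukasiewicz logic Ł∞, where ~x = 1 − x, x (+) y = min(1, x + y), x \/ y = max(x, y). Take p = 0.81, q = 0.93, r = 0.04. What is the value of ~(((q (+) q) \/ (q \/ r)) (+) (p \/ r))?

q (+) q = min(1, 0.93 + 0.93) = min(1, 1.86) = 1.00
q \/ r = max(0.93, 0.04) = 0.93
(q (+) q) \/ (q \/ r) = max(1.00, 0.93) = 1.00
p \/ r = max(0.81, 0.04) = 0.81
((q (+) q) \/ (q \/ r)) (+) (p \/ r) = min(1, 1.00 + 0.81) = min(1, 1.81) = 1.00
~(((q (+) q) \/ (q \/ r)) (+) (p \/ r)) = 1 − 1.00 = 0.00

0.00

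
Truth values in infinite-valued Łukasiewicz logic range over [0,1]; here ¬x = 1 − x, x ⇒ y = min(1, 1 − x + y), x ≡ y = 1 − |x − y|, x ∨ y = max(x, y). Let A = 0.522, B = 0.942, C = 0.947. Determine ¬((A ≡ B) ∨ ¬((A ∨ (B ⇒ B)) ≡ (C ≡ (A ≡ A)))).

0.420

A ≡ B = 1 − |0.522 − 0.942| = 1 − 0.420 = 0.580
B ⇒ B = min(1, 1 − 0.942 + 0.942) = min(1, 1.000) = 1.000
A ∨ (B ⇒ B) = max(0.522, 1.000) = 1.000
A ≡ A = 1 − |0.522 − 0.522| = 1 − 0.000 = 1.000
C ≡ (A ≡ A) = 1 − |0.947 − 1.000| = 1 − 0.053 = 0.947
(A ∨ (B ⇒ B)) ≡ (C ≡ (A ≡ A)) = 1 − |1.000 − 0.947| = 1 − 0.053 = 0.947
¬((A ∨ (B ⇒ B)) ≡ (C ≡ (A ≡ A))) = 1 − 0.947 = 0.053
(A ≡ B) ∨ ¬((A ∨ (B ⇒ B)) ≡ (C ≡ (A ≡ A))) = max(0.580, 0.053) = 0.580
¬((A ≡ B) ∨ ¬((A ∨ (B ⇒ B)) ≡ (C ≡ (A ≡ A)))) = 1 − 0.580 = 0.420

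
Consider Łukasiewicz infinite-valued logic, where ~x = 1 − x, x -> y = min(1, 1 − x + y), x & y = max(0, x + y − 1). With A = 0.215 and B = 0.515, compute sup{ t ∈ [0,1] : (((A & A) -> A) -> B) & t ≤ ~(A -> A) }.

0.485

A & A = max(0, 0.215 + 0.215 − 1) = max(0, -0.570) = 0.000
(A & A) -> A = min(1, 1 − 0.000 + 0.215) = min(1, 1.215) = 1.000
((A & A) -> A) -> B = min(1, 1 − 1.000 + 0.515) = min(1, 0.515) = 0.515
So the left factor is ((A & A) -> A) -> B = 0.515.
A -> A = min(1, 1 − 0.215 + 0.215) = min(1, 1.000) = 1.000
~(A -> A) = 1 − 1.000 = 0.000
So the right-hand bound is ~(A -> A) = 0.000.
The residuum of the Łukasiewicz t-norm gives the supremum: min(1, 1 − 0.515 + 0.000).
1 − 0.515 + 0.000 = 0.485, so t = min(1, 0.485) = 0.485.
Check: 0.515 & 0.485 = max(0, 0.000) = 0.000 ≤ 0.000.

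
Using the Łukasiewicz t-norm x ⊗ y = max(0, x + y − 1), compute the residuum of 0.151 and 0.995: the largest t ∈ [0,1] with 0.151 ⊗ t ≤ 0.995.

The residuum of the Łukasiewicz t-norm gives the supremum: min(1, 1 − 0.151 + 0.995).
1 − 0.151 + 0.995 = 1.844, so t = min(1, 1.844) = 1.000.
Check: 0.151 ⊗ 1.000 = max(0, 0.151) = 0.151 ≤ 0.995.

1.000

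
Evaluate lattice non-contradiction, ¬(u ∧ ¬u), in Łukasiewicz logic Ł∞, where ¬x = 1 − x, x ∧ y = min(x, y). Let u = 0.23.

¬u = 1 − 0.23 = 0.77
u ∧ ¬u = min(0.23, 0.77) = 0.23
¬(u ∧ ¬u) = 1 − 0.23 = 0.77
(The value 0.77 < 1 shows this instance is not satisfied; not a Ł∞-tautology — its value is 1 − min(a, 1−a).)

0.77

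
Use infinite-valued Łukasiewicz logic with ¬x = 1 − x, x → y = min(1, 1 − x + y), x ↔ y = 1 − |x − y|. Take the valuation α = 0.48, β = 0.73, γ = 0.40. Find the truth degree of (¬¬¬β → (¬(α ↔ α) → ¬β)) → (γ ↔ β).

¬β = 1 − 0.73 = 0.27
¬¬β = 1 − 0.27 = 0.73
¬¬¬β = 1 − 0.73 = 0.27
α ↔ α = 1 − |0.48 − 0.48| = 1 − 0.00 = 1.00
¬(α ↔ α) = 1 − 1.00 = 0.00
¬(α ↔ α) → ¬β = min(1, 1 − 0.00 + 0.27) = min(1, 1.27) = 1.00
¬¬¬β → (¬(α ↔ α) → ¬β) = min(1, 1 − 0.27 + 1.00) = min(1, 1.73) = 1.00
γ ↔ β = 1 − |0.40 − 0.73| = 1 − 0.33 = 0.67
(¬¬¬β → (¬(α ↔ α) → ¬β)) → (γ ↔ β) = min(1, 1 − 1.00 + 0.67) = min(1, 0.67) = 0.67

0.67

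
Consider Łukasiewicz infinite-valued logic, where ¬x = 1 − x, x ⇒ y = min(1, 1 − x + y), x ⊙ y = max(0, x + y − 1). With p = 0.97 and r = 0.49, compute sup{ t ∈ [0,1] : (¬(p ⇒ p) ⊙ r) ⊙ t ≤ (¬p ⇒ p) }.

1.00

p ⇒ p = min(1, 1 − 0.97 + 0.97) = min(1, 1.00) = 1.00
¬(p ⇒ p) = 1 − 1.00 = 0.00
¬(p ⇒ p) ⊙ r = max(0, 0.00 + 0.49 − 1) = max(0, -0.51) = 0.00
So the left factor is ¬(p ⇒ p) ⊙ r = 0.00.
¬p = 1 − 0.97 = 0.03
¬p ⇒ p = min(1, 1 − 0.03 + 0.97) = min(1, 1.94) = 1.00
So the right-hand bound is ¬p ⇒ p = 1.00.
The residuum of the Łukasiewicz t-norm gives the supremum: min(1, 1 − 0.00 + 1.00).
1 − 0.00 + 1.00 = 2.00, so t = min(1, 2.00) = 1.00.
Check: 0.00 ⊙ 1.00 = max(0, 0.00) = 0.00 ≤ 1.00.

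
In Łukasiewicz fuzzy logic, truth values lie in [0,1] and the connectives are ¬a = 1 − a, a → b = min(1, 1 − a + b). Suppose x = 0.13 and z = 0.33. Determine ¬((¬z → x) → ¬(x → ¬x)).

¬z = 1 − 0.33 = 0.67
¬z → x = min(1, 1 − 0.67 + 0.13) = min(1, 0.46) = 0.46
¬x = 1 − 0.13 = 0.87
x → ¬x = min(1, 1 − 0.13 + 0.87) = min(1, 1.74) = 1.00
¬(x → ¬x) = 1 − 1.00 = 0.00
(¬z → x) → ¬(x → ¬x) = min(1, 1 − 0.46 + 0.00) = min(1, 0.54) = 0.54
¬((¬z → x) → ¬(x → ¬x)) = 1 − 0.54 = 0.46

0.46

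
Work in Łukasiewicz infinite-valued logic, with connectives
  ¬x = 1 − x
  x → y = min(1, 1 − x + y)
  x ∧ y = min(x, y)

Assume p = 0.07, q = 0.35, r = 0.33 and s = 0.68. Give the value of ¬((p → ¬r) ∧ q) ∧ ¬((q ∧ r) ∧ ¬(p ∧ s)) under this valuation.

0.65

¬r = 1 − 0.33 = 0.67
p → ¬r = min(1, 1 − 0.07 + 0.67) = min(1, 1.60) = 1.00
(p → ¬r) ∧ q = min(1.00, 0.35) = 0.35
¬((p → ¬r) ∧ q) = 1 − 0.35 = 0.65
q ∧ r = min(0.35, 0.33) = 0.33
p ∧ s = min(0.07, 0.68) = 0.07
¬(p ∧ s) = 1 − 0.07 = 0.93
(q ∧ r) ∧ ¬(p ∧ s) = min(0.33, 0.93) = 0.33
¬((q ∧ r) ∧ ¬(p ∧ s)) = 1 − 0.33 = 0.67
¬((p → ¬r) ∧ q) ∧ ¬((q ∧ r) ∧ ¬(p ∧ s)) = min(0.65, 0.67) = 0.65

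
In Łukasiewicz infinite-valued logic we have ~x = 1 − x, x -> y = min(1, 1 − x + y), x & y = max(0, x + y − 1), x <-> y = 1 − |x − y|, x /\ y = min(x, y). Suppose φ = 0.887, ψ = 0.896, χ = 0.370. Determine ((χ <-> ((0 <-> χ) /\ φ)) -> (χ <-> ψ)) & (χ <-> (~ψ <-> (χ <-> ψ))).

0.474

0 <-> χ = 1 − |0.000 − 0.370| = 1 − 0.370 = 0.630
(0 <-> χ) /\ φ = min(0.630, 0.887) = 0.630
χ <-> ((0 <-> χ) /\ φ) = 1 − |0.370 − 0.630| = 1 − 0.260 = 0.740
χ <-> ψ = 1 − |0.370 − 0.896| = 1 − 0.526 = 0.474
(χ <-> ((0 <-> χ) /\ φ)) -> (χ <-> ψ) = min(1, 1 − 0.740 + 0.474) = min(1, 0.734) = 0.734
~ψ = 1 − 0.896 = 0.104
~ψ <-> (χ <-> ψ) = 1 − |0.104 − 0.474| = 1 − 0.370 = 0.630
χ <-> (~ψ <-> (χ <-> ψ)) = 1 − |0.370 − 0.630| = 1 − 0.260 = 0.740
((χ <-> ((0 <-> χ) /\ φ)) -> (χ <-> ψ)) & (χ <-> (~ψ <-> (χ <-> ψ))) = max(0, 0.734 + 0.740 − 1) = max(0, 0.474) = 0.474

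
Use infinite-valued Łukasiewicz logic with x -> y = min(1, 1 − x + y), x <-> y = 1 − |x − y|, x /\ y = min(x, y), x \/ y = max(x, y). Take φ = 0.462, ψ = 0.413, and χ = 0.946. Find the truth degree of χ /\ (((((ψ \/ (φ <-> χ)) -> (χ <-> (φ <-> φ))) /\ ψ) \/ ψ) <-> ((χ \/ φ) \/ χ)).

φ <-> χ = 1 − |0.462 − 0.946| = 1 − 0.484 = 0.516
ψ \/ (φ <-> χ) = max(0.413, 0.516) = 0.516
φ <-> φ = 1 − |0.462 − 0.462| = 1 − 0.000 = 1.000
χ <-> (φ <-> φ) = 1 − |0.946 − 1.000| = 1 − 0.054 = 0.946
(ψ \/ (φ <-> χ)) -> (χ <-> (φ <-> φ)) = min(1, 1 − 0.516 + 0.946) = min(1, 1.430) = 1.000
((ψ \/ (φ <-> χ)) -> (χ <-> (φ <-> φ))) /\ ψ = min(1.000, 0.413) = 0.413
(((ψ \/ (φ <-> χ)) -> (χ <-> (φ <-> φ))) /\ ψ) \/ ψ = max(0.413, 0.413) = 0.413
χ \/ φ = max(0.946, 0.462) = 0.946
(χ \/ φ) \/ χ = max(0.946, 0.946) = 0.946
((((ψ \/ (φ <-> χ)) -> (χ <-> (φ <-> φ))) /\ ψ) \/ ψ) <-> ((χ \/ φ) \/ χ) = 1 − |0.413 − 0.946| = 1 − 0.533 = 0.467
χ /\ (((((ψ \/ (φ <-> χ)) -> (χ <-> (φ <-> φ))) /\ ψ) \/ ψ) <-> ((χ \/ φ) \/ χ)) = min(0.946, 0.467) = 0.467

0.467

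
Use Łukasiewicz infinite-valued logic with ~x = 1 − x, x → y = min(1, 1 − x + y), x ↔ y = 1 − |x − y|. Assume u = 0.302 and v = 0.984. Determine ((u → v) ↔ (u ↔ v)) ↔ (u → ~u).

u → v = min(1, 1 − 0.302 + 0.984) = min(1, 1.682) = 1.000
u ↔ v = 1 − |0.302 − 0.984| = 1 − 0.682 = 0.318
(u → v) ↔ (u ↔ v) = 1 − |1.000 − 0.318| = 1 − 0.682 = 0.318
~u = 1 − 0.302 = 0.698
u → ~u = min(1, 1 − 0.302 + 0.698) = min(1, 1.396) = 1.000
((u → v) ↔ (u ↔ v)) ↔ (u → ~u) = 1 − |0.318 − 1.000| = 1 − 0.682 = 0.318

0.318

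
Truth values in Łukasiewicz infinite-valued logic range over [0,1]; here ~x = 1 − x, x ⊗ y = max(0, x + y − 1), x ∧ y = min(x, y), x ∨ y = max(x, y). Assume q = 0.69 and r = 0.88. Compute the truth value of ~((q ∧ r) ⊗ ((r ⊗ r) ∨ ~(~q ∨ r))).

q ∧ r = min(0.69, 0.88) = 0.69
r ⊗ r = max(0, 0.88 + 0.88 − 1) = max(0, 0.76) = 0.76
~q = 1 − 0.69 = 0.31
~q ∨ r = max(0.31, 0.88) = 0.88
~(~q ∨ r) = 1 − 0.88 = 0.12
(r ⊗ r) ∨ ~(~q ∨ r) = max(0.76, 0.12) = 0.76
(q ∧ r) ⊗ ((r ⊗ r) ∨ ~(~q ∨ r)) = max(0, 0.69 + 0.76 − 1) = max(0, 0.45) = 0.45
~((q ∧ r) ⊗ ((r ⊗ r) ∨ ~(~q ∨ r))) = 1 − 0.45 = 0.55

0.55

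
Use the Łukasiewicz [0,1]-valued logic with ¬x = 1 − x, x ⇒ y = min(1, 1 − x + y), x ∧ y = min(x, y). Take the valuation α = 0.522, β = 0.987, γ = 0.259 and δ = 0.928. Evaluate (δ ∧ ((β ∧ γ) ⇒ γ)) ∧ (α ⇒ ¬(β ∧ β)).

β ∧ γ = min(0.987, 0.259) = 0.259
(β ∧ γ) ⇒ γ = min(1, 1 − 0.259 + 0.259) = min(1, 1.000) = 1.000
δ ∧ ((β ∧ γ) ⇒ γ) = min(0.928, 1.000) = 0.928
β ∧ β = min(0.987, 0.987) = 0.987
¬(β ∧ β) = 1 − 0.987 = 0.013
α ⇒ ¬(β ∧ β) = min(1, 1 − 0.522 + 0.013) = min(1, 0.491) = 0.491
(δ ∧ ((β ∧ γ) ⇒ γ)) ∧ (α ⇒ ¬(β ∧ β)) = min(0.928, 0.491) = 0.491

0.491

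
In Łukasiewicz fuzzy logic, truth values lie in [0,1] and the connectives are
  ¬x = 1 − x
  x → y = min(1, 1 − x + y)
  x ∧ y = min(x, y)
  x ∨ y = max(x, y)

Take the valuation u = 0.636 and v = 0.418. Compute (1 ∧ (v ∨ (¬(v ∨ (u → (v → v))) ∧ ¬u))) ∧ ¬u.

0.364

v → v = min(1, 1 − 0.418 + 0.418) = min(1, 1.000) = 1.000
u → (v → v) = min(1, 1 − 0.636 + 1.000) = min(1, 1.364) = 1.000
v ∨ (u → (v → v)) = max(0.418, 1.000) = 1.000
¬(v ∨ (u → (v → v))) = 1 − 1.000 = 0.000
¬u = 1 − 0.636 = 0.364
¬(v ∨ (u → (v → v))) ∧ ¬u = min(0.000, 0.364) = 0.000
v ∨ (¬(v ∨ (u → (v → v))) ∧ ¬u) = max(0.418, 0.000) = 0.418
1 ∧ (v ∨ (¬(v ∨ (u → (v → v))) ∧ ¬u)) = min(1.000, 0.418) = 0.418
(1 ∧ (v ∨ (¬(v ∨ (u → (v → v))) ∧ ¬u))) ∧ ¬u = min(0.418, 0.364) = 0.364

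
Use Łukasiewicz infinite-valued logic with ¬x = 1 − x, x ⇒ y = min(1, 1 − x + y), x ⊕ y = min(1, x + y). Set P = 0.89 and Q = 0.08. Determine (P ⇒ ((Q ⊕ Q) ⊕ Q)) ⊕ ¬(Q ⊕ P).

Q ⊕ Q = min(1, 0.08 + 0.08) = min(1, 0.16) = 0.16
(Q ⊕ Q) ⊕ Q = min(1, 0.16 + 0.08) = min(1, 0.24) = 0.24
P ⇒ ((Q ⊕ Q) ⊕ Q) = min(1, 1 − 0.89 + 0.24) = min(1, 0.35) = 0.35
Q ⊕ P = min(1, 0.08 + 0.89) = min(1, 0.97) = 0.97
¬(Q ⊕ P) = 1 − 0.97 = 0.03
(P ⇒ ((Q ⊕ Q) ⊕ Q)) ⊕ ¬(Q ⊕ P) = min(1, 0.35 + 0.03) = min(1, 0.38) = 0.38

0.38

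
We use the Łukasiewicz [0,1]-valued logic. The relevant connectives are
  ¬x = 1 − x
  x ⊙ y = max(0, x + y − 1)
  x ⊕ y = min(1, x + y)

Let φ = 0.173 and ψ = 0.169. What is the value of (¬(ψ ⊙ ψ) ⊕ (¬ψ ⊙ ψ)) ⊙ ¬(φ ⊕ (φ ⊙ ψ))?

0.827

ψ ⊙ ψ = max(0, 0.169 + 0.169 − 1) = max(0, -0.662) = 0.000
¬(ψ ⊙ ψ) = 1 − 0.000 = 1.000
¬ψ = 1 − 0.169 = 0.831
¬ψ ⊙ ψ = max(0, 0.831 + 0.169 − 1) = max(0, 0.000) = 0.000
¬(ψ ⊙ ψ) ⊕ (¬ψ ⊙ ψ) = min(1, 1.000 + 0.000) = min(1, 1.000) = 1.000
φ ⊙ ψ = max(0, 0.173 + 0.169 − 1) = max(0, -0.658) = 0.000
φ ⊕ (φ ⊙ ψ) = min(1, 0.173 + 0.000) = min(1, 0.173) = 0.173
¬(φ ⊕ (φ ⊙ ψ)) = 1 − 0.173 = 0.827
(¬(ψ ⊙ ψ) ⊕ (¬ψ ⊙ ψ)) ⊙ ¬(φ ⊕ (φ ⊙ ψ)) = max(0, 1.000 + 0.827 − 1) = max(0, 0.827) = 0.827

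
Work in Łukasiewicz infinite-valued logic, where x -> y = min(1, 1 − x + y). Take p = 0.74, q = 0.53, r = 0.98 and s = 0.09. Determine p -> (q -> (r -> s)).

0.84

r -> s = min(1, 1 − 0.98 + 0.09) = min(1, 0.11) = 0.11
q -> (r -> s) = min(1, 1 − 0.53 + 0.11) = min(1, 0.58) = 0.58
p -> (q -> (r -> s)) = min(1, 1 − 0.74 + 0.58) = min(1, 0.84) = 0.84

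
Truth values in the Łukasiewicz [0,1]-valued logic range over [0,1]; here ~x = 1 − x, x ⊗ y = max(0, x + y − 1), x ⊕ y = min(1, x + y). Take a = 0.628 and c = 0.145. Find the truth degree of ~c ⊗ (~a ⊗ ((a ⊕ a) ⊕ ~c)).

~c = 1 − 0.145 = 0.855
~a = 1 − 0.628 = 0.372
a ⊕ a = min(1, 0.628 + 0.628) = min(1, 1.256) = 1.000
(a ⊕ a) ⊕ ~c = min(1, 1.000 + 0.855) = min(1, 1.855) = 1.000
~a ⊗ ((a ⊕ a) ⊕ ~c) = max(0, 0.372 + 1.000 − 1) = max(0, 0.372) = 0.372
~c ⊗ (~a ⊗ ((a ⊕ a) ⊕ ~c)) = max(0, 0.855 + 0.372 − 1) = max(0, 0.227) = 0.227

0.227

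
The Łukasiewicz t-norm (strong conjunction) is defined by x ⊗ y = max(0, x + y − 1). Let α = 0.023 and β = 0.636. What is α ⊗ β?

0.000

α ⊗ β = max(0, 0.023 + 0.636 − 1) = max(0, -0.341) = 0.000
For comparison, the Gödel (minimum) t-norm min(x, y) would give 0.023.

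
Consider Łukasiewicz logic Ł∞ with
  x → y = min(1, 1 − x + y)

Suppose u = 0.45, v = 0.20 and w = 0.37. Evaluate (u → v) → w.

u → v = min(1, 1 − 0.45 + 0.20) = min(1, 0.75) = 0.75
(u → v) → w = min(1, 1 − 0.75 + 0.37) = min(1, 0.62) = 0.62

0.62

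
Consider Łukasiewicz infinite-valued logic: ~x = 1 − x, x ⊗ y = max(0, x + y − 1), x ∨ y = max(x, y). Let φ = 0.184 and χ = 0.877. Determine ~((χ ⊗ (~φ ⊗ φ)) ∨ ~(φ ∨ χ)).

~φ = 1 − 0.184 = 0.816
~φ ⊗ φ = max(0, 0.816 + 0.184 − 1) = max(0, 0.000) = 0.000
χ ⊗ (~φ ⊗ φ) = max(0, 0.877 + 0.000 − 1) = max(0, -0.123) = 0.000
φ ∨ χ = max(0.184, 0.877) = 0.877
~(φ ∨ χ) = 1 − 0.877 = 0.123
(χ ⊗ (~φ ⊗ φ)) ∨ ~(φ ∨ χ) = max(0.000, 0.123) = 0.123
~((χ ⊗ (~φ ⊗ φ)) ∨ ~(φ ∨ χ)) = 1 − 0.123 = 0.877

0.877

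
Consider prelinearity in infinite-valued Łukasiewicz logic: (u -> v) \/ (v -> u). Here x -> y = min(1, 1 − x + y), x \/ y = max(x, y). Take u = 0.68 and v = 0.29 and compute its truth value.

u -> v = min(1, 1 − 0.68 + 0.29) = min(1, 0.61) = 0.61
v -> u = min(1, 1 − 0.29 + 0.68) = min(1, 1.39) = 1.00
(u -> v) \/ (v -> u) = max(0.61, 1.00) = 1.00
(As expected: a Ł∞-tautology — holds in every MV-chain.)

1.00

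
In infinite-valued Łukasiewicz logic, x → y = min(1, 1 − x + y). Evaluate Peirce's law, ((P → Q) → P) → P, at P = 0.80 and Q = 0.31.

P → Q = min(1, 1 − 0.80 + 0.31) = min(1, 0.51) = 0.51
(P → Q) → P = min(1, 1 − 0.51 + 0.80) = min(1, 1.29) = 1.00
((P → Q) → P) → P = min(1, 1 − 1.00 + 0.80) = min(1, 0.80) = 0.80
(The value 0.80 < 1 shows this instance is not satisfied; not a Ł∞-tautology in general.)

0.80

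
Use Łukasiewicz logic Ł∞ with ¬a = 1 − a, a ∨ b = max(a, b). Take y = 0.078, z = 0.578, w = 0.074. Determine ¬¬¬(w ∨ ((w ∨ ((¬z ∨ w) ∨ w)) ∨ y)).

¬z = 1 − 0.578 = 0.422
¬z ∨ w = max(0.422, 0.074) = 0.422
(¬z ∨ w) ∨ w = max(0.422, 0.074) = 0.422
w ∨ ((¬z ∨ w) ∨ w) = max(0.074, 0.422) = 0.422
(w ∨ ((¬z ∨ w) ∨ w)) ∨ y = max(0.422, 0.078) = 0.422
w ∨ ((w ∨ ((¬z ∨ w) ∨ w)) ∨ y) = max(0.074, 0.422) = 0.422
¬(w ∨ ((w ∨ ((¬z ∨ w) ∨ w)) ∨ y)) = 1 − 0.422 = 0.578
¬¬(w ∨ ((w ∨ ((¬z ∨ w) ∨ w)) ∨ y)) = 1 − 0.578 = 0.422
¬¬¬(w ∨ ((w ∨ ((¬z ∨ w) ∨ w)) ∨ y)) = 1 − 0.422 = 0.578

0.578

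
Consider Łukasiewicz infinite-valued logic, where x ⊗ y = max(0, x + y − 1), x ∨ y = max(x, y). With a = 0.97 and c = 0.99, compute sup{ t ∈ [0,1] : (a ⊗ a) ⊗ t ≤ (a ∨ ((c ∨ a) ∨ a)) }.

a ⊗ a = max(0, 0.97 + 0.97 − 1) = max(0, 0.94) = 0.94
So the left factor is a ⊗ a = 0.94.
c ∨ a = max(0.99, 0.97) = 0.99
(c ∨ a) ∨ a = max(0.99, 0.97) = 0.99
a ∨ ((c ∨ a) ∨ a) = max(0.97, 0.99) = 0.99
So the right-hand bound is a ∨ ((c ∨ a) ∨ a) = 0.99.
The residuum of the Łukasiewicz t-norm gives the supremum: min(1, 1 − 0.94 + 0.99).
1 − 0.94 + 0.99 = 1.05, so t = min(1, 1.05) = 1.00.
Check: 0.94 ⊗ 1.00 = max(0, 0.94) = 0.94 ≤ 0.99.

1.00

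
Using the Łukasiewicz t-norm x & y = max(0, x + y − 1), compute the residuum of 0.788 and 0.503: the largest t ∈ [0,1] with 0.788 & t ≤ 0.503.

0.715

The residuum of the Łukasiewicz t-norm gives the supremum: min(1, 1 − 0.788 + 0.503).
1 − 0.788 + 0.503 = 0.715, so t = min(1, 0.715) = 0.715.
Check: 0.788 & 0.715 = max(0, 0.503) = 0.503 ≤ 0.503.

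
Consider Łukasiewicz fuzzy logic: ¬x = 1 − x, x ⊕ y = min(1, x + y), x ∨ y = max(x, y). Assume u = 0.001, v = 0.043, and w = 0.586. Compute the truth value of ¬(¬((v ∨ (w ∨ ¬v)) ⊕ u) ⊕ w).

¬v = 1 − 0.043 = 0.957
w ∨ ¬v = max(0.586, 0.957) = 0.957
v ∨ (w ∨ ¬v) = max(0.043, 0.957) = 0.957
(v ∨ (w ∨ ¬v)) ⊕ u = min(1, 0.957 + 0.001) = min(1, 0.958) = 0.958
¬((v ∨ (w ∨ ¬v)) ⊕ u) = 1 − 0.958 = 0.042
¬((v ∨ (w ∨ ¬v)) ⊕ u) ⊕ w = min(1, 0.042 + 0.586) = min(1, 0.628) = 0.628
¬(¬((v ∨ (w ∨ ¬v)) ⊕ u) ⊕ w) = 1 − 0.628 = 0.372

0.372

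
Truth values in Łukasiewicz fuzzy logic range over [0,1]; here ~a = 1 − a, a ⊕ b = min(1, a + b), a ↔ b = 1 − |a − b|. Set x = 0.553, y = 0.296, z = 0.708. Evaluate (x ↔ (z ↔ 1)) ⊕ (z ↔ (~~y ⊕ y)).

z ↔ 1 = 1 − |0.708 − 1.000| = 1 − 0.292 = 0.708
x ↔ (z ↔ 1) = 1 − |0.553 − 0.708| = 1 − 0.155 = 0.845
~y = 1 − 0.296 = 0.704
~~y = 1 − 0.704 = 0.296
~~y ⊕ y = min(1, 0.296 + 0.296) = min(1, 0.592) = 0.592
z ↔ (~~y ⊕ y) = 1 − |0.708 − 0.592| = 1 − 0.116 = 0.884
(x ↔ (z ↔ 1)) ⊕ (z ↔ (~~y ⊕ y)) = min(1, 0.845 + 0.884) = min(1, 1.729) = 1.000

1.000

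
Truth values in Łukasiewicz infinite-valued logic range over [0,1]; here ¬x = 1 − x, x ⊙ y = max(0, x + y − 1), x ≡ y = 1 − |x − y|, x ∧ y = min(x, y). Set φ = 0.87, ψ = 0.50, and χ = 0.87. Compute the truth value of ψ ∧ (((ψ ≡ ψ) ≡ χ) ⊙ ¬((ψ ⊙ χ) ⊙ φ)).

0.50

ψ ≡ ψ = 1 − |0.50 − 0.50| = 1 − 0.00 = 1.00
(ψ ≡ ψ) ≡ χ = 1 − |1.00 − 0.87| = 1 − 0.13 = 0.87
ψ ⊙ χ = max(0, 0.50 + 0.87 − 1) = max(0, 0.37) = 0.37
(ψ ⊙ χ) ⊙ φ = max(0, 0.37 + 0.87 − 1) = max(0, 0.24) = 0.24
¬((ψ ⊙ χ) ⊙ φ) = 1 − 0.24 = 0.76
((ψ ≡ ψ) ≡ χ) ⊙ ¬((ψ ⊙ χ) ⊙ φ) = max(0, 0.87 + 0.76 − 1) = max(0, 0.63) = 0.63
ψ ∧ (((ψ ≡ ψ) ≡ χ) ⊙ ¬((ψ ⊙ χ) ⊙ φ)) = min(0.50, 0.63) = 0.50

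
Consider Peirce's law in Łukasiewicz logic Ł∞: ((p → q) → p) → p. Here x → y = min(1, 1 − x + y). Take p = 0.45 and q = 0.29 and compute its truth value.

p → q = min(1, 1 − 0.45 + 0.29) = min(1, 0.84) = 0.84
(p → q) → p = min(1, 1 − 0.84 + 0.45) = min(1, 0.61) = 0.61
((p → q) → p) → p = min(1, 1 − 0.61 + 0.45) = min(1, 0.84) = 0.84
(The value 0.84 < 1 shows this instance is not satisfied; not a Ł∞-tautology in general.)

0.84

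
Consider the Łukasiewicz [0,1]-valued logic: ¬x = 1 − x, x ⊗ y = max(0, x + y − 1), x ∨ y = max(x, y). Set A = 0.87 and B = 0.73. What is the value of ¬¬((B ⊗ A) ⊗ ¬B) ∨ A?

0.87

B ⊗ A = max(0, 0.73 + 0.87 − 1) = max(0, 0.60) = 0.60
¬B = 1 − 0.73 = 0.27
(B ⊗ A) ⊗ ¬B = max(0, 0.60 + 0.27 − 1) = max(0, -0.13) = 0.00
¬((B ⊗ A) ⊗ ¬B) = 1 − 0.00 = 1.00
¬¬((B ⊗ A) ⊗ ¬B) = 1 − 1.00 = 0.00
¬¬((B ⊗ A) ⊗ ¬B) ∨ A = max(0.00, 0.87) = 0.87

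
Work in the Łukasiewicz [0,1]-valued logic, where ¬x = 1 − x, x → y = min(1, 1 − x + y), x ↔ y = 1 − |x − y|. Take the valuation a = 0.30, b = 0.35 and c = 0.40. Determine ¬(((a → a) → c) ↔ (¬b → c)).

a → a = min(1, 1 − 0.30 + 0.30) = min(1, 1.00) = 1.00
(a → a) → c = min(1, 1 − 1.00 + 0.40) = min(1, 0.40) = 0.40
¬b = 1 − 0.35 = 0.65
¬b → c = min(1, 1 − 0.65 + 0.40) = min(1, 0.75) = 0.75
((a → a) → c) ↔ (¬b → c) = 1 − |0.40 − 0.75| = 1 − 0.35 = 0.65
¬(((a → a) → c) ↔ (¬b → c)) = 1 − 0.65 = 0.35

0.35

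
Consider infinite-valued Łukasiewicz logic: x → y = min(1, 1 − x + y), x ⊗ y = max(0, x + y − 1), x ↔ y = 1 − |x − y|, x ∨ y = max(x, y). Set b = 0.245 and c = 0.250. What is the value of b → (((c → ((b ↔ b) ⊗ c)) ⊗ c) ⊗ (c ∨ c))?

0.755

b ↔ b = 1 − |0.245 − 0.245| = 1 − 0.000 = 1.000
(b ↔ b) ⊗ c = max(0, 1.000 + 0.250 − 1) = max(0, 0.250) = 0.250
c → ((b ↔ b) ⊗ c) = min(1, 1 − 0.250 + 0.250) = min(1, 1.000) = 1.000
(c → ((b ↔ b) ⊗ c)) ⊗ c = max(0, 1.000 + 0.250 − 1) = max(0, 0.250) = 0.250
c ∨ c = max(0.250, 0.250) = 0.250
((c → ((b ↔ b) ⊗ c)) ⊗ c) ⊗ (c ∨ c) = max(0, 0.250 + 0.250 − 1) = max(0, -0.500) = 0.000
b → (((c → ((b ↔ b) ⊗ c)) ⊗ c) ⊗ (c ∨ c)) = min(1, 1 − 0.245 + 0.000) = min(1, 0.755) = 0.755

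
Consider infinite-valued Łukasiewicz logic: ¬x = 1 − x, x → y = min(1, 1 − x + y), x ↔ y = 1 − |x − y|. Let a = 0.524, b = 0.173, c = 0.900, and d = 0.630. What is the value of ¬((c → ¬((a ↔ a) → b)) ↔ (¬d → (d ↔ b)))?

a ↔ a = 1 − |0.524 − 0.524| = 1 − 0.000 = 1.000
(a ↔ a) → b = min(1, 1 − 1.000 + 0.173) = min(1, 0.173) = 0.173
¬((a ↔ a) → b) = 1 − 0.173 = 0.827
c → ¬((a ↔ a) → b) = min(1, 1 − 0.900 + 0.827) = min(1, 0.927) = 0.927
¬d = 1 − 0.630 = 0.370
d ↔ b = 1 − |0.630 − 0.173| = 1 − 0.457 = 0.543
¬d → (d ↔ b) = min(1, 1 − 0.370 + 0.543) = min(1, 1.173) = 1.000
(c → ¬((a ↔ a) → b)) ↔ (¬d → (d ↔ b)) = 1 − |0.927 − 1.000| = 1 − 0.073 = 0.927
¬((c → ¬((a ↔ a) → b)) ↔ (¬d → (d ↔ b))) = 1 − 0.927 = 0.073

0.073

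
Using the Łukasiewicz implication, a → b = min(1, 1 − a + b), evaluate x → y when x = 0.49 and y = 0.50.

x → y = min(1, 1 − 0.49 + 0.50) = min(1, 1.01) = 1.00
For comparison, the Gödel implication (1 if a ≤ b else b) would give 1.00.

1.00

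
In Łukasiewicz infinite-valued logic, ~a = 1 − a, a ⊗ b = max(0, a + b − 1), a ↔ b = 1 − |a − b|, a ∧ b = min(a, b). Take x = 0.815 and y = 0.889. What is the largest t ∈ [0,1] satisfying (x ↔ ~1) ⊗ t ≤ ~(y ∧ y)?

0.926

~1 = 1 − 1.000 = 0.000
x ↔ ~1 = 1 − |0.815 − 0.000| = 1 − 0.815 = 0.185
So the left factor is x ↔ ~1 = 0.185.
y ∧ y = min(0.889, 0.889) = 0.889
~(y ∧ y) = 1 − 0.889 = 0.111
So the right-hand bound is ~(y ∧ y) = 0.111.
The residuum of the Łukasiewicz t-norm gives the supremum: min(1, 1 − 0.185 + 0.111).
1 − 0.185 + 0.111 = 0.926, so t = min(1, 0.926) = 0.926.
Check: 0.185 ⊗ 0.926 = max(0, 0.111) = 0.111 ≤ 0.111.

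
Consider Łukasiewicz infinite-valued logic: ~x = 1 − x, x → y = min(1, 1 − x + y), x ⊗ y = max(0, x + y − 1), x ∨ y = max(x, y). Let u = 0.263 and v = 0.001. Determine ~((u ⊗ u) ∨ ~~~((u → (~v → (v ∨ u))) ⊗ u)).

0.263

u ⊗ u = max(0, 0.263 + 0.263 − 1) = max(0, -0.474) = 0.000
~v = 1 − 0.001 = 0.999
v ∨ u = max(0.001, 0.263) = 0.263
~v → (v ∨ u) = min(1, 1 − 0.999 + 0.263) = min(1, 0.264) = 0.264
u → (~v → (v ∨ u)) = min(1, 1 − 0.263 + 0.264) = min(1, 1.001) = 1.000
(u → (~v → (v ∨ u))) ⊗ u = max(0, 1.000 + 0.263 − 1) = max(0, 0.263) = 0.263
~((u → (~v → (v ∨ u))) ⊗ u) = 1 − 0.263 = 0.737
~~((u → (~v → (v ∨ u))) ⊗ u) = 1 − 0.737 = 0.263
~~~((u → (~v → (v ∨ u))) ⊗ u) = 1 − 0.263 = 0.737
(u ⊗ u) ∨ ~~~((u → (~v → (v ∨ u))) ⊗ u) = max(0.000, 0.737) = 0.737
~((u ⊗ u) ∨ ~~~((u → (~v → (v ∨ u))) ⊗ u)) = 1 − 0.737 = 0.263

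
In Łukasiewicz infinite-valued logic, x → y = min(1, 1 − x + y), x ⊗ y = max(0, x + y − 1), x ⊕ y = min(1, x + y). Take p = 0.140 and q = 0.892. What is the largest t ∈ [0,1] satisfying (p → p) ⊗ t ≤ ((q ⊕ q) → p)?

0.140

p → p = min(1, 1 − 0.140 + 0.140) = min(1, 1.000) = 1.000
So the left factor is p → p = 1.000.
q ⊕ q = min(1, 0.892 + 0.892) = min(1, 1.784) = 1.000
(q ⊕ q) → p = min(1, 1 − 1.000 + 0.140) = min(1, 0.140) = 0.140
So the right-hand bound is (q ⊕ q) → p = 0.140.
The residuum of the Łukasiewicz t-norm gives the supremum: min(1, 1 − 1.000 + 0.140).
1 − 1.000 + 0.140 = 0.140, so t = min(1, 0.140) = 0.140.
Check: 1.000 ⊗ 0.140 = max(0, 0.140) = 0.140 ≤ 0.140.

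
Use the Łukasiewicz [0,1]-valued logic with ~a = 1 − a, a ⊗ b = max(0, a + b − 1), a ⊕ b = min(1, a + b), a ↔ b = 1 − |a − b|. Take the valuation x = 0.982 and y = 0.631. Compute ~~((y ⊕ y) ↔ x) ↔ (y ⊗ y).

0.280

y ⊕ y = min(1, 0.631 + 0.631) = min(1, 1.262) = 1.000
(y ⊕ y) ↔ x = 1 − |1.000 − 0.982| = 1 − 0.018 = 0.982
~((y ⊕ y) ↔ x) = 1 − 0.982 = 0.018
~~((y ⊕ y) ↔ x) = 1 − 0.018 = 0.982
y ⊗ y = max(0, 0.631 + 0.631 − 1) = max(0, 0.262) = 0.262
~~((y ⊕ y) ↔ x) ↔ (y ⊗ y) = 1 − |0.982 − 0.262| = 1 − 0.720 = 0.280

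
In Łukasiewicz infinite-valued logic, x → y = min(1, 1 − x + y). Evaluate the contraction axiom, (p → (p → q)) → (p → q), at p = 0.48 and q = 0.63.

1.00

p → q = min(1, 1 − 0.48 + 0.63) = min(1, 1.15) = 1.00
p → (p → q) = min(1, 1 − 0.48 + 1.00) = min(1, 1.52) = 1.00
(p → (p → q)) → (p → q) = min(1, 1 − 1.00 + 1.00) = min(1, 1.00) = 1.00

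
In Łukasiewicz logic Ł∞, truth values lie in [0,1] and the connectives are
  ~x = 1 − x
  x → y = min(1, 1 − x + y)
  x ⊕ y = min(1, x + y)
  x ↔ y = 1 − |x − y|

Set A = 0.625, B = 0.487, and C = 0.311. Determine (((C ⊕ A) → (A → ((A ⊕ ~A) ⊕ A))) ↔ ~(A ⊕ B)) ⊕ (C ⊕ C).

0.622

C ⊕ A = min(1, 0.311 + 0.625) = min(1, 0.936) = 0.936
~A = 1 − 0.625 = 0.375
A ⊕ ~A = min(1, 0.625 + 0.375) = min(1, 1.000) = 1.000
(A ⊕ ~A) ⊕ A = min(1, 1.000 + 0.625) = min(1, 1.625) = 1.000
A → ((A ⊕ ~A) ⊕ A) = min(1, 1 − 0.625 + 1.000) = min(1, 1.375) = 1.000
(C ⊕ A) → (A → ((A ⊕ ~A) ⊕ A)) = min(1, 1 − 0.936 + 1.000) = min(1, 1.064) = 1.000
A ⊕ B = min(1, 0.625 + 0.487) = min(1, 1.112) = 1.000
~(A ⊕ B) = 1 − 1.000 = 0.000
((C ⊕ A) → (A → ((A ⊕ ~A) ⊕ A))) ↔ ~(A ⊕ B) = 1 − |1.000 − 0.000| = 1 − 1.000 = 0.000
C ⊕ C = min(1, 0.311 + 0.311) = min(1, 0.622) = 0.622
(((C ⊕ A) → (A → ((A ⊕ ~A) ⊕ A))) ↔ ~(A ⊕ B)) ⊕ (C ⊕ C) = min(1, 0.000 + 0.622) = min(1, 0.622) = 0.622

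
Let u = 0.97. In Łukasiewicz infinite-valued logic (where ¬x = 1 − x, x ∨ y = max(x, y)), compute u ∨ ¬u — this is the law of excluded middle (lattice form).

0.97

¬u = 1 − 0.97 = 0.03
u ∨ ¬u = max(0.97, 0.03) = 0.97
(The value 0.97 < 1 shows this instance is not satisfied; not a Ł∞-tautology — its value is max(a, 1−a).)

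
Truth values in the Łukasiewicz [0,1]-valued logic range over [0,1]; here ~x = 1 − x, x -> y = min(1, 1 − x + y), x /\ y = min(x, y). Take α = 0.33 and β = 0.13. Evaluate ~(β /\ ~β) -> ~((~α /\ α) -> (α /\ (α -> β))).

0.13

~β = 1 − 0.13 = 0.87
β /\ ~β = min(0.13, 0.87) = 0.13
~(β /\ ~β) = 1 − 0.13 = 0.87
~α = 1 − 0.33 = 0.67
~α /\ α = min(0.67, 0.33) = 0.33
α -> β = min(1, 1 − 0.33 + 0.13) = min(1, 0.80) = 0.80
α /\ (α -> β) = min(0.33, 0.80) = 0.33
(~α /\ α) -> (α /\ (α -> β)) = min(1, 1 − 0.33 + 0.33) = min(1, 1.00) = 1.00
~((~α /\ α) -> (α /\ (α -> β))) = 1 − 1.00 = 0.00
~(β /\ ~β) -> ~((~α /\ α) -> (α /\ (α -> β))) = min(1, 1 − 0.87 + 0.00) = min(1, 0.13) = 0.13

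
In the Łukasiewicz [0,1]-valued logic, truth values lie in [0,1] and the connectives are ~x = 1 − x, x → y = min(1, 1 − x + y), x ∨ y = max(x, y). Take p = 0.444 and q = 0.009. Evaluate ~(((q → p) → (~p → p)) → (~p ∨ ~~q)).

0.332

q → p = min(1, 1 − 0.009 + 0.444) = min(1, 1.435) = 1.000
~p = 1 − 0.444 = 0.556
~p → p = min(1, 1 − 0.556 + 0.444) = min(1, 0.888) = 0.888
(q → p) → (~p → p) = min(1, 1 − 1.000 + 0.888) = min(1, 0.888) = 0.888
~q = 1 − 0.009 = 0.991
~~q = 1 − 0.991 = 0.009
~p ∨ ~~q = max(0.556, 0.009) = 0.556
((q → p) → (~p → p)) → (~p ∨ ~~q) = min(1, 1 − 0.888 + 0.556) = min(1, 0.668) = 0.668
~(((q → p) → (~p → p)) → (~p ∨ ~~q)) = 1 − 0.668 = 0.332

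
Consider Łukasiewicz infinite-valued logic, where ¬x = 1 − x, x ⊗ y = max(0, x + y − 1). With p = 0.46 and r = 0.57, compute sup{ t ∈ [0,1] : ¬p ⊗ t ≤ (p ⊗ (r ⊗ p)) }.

0.46

¬p = 1 − 0.46 = 0.54
So the left factor is ¬p = 0.54.
r ⊗ p = max(0, 0.57 + 0.46 − 1) = max(0, 0.03) = 0.03
p ⊗ (r ⊗ p) = max(0, 0.46 + 0.03 − 1) = max(0, -0.51) = 0.00
So the right-hand bound is p ⊗ (r ⊗ p) = 0.00.
The residuum of the Łukasiewicz t-norm gives the supremum: min(1, 1 − 0.54 + 0.00).
1 − 0.54 + 0.00 = 0.46, so t = min(1, 0.46) = 0.46.
Check: 0.54 ⊗ 0.46 = max(0, 0.00) = 0.00 ≤ 0.00.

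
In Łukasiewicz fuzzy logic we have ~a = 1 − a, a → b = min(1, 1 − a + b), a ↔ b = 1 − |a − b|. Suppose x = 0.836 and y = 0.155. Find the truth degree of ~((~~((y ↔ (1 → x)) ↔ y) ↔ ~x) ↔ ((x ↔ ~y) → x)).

0.517

1 → x = min(1, 1 − 1.000 + 0.836) = min(1, 0.836) = 0.836
y ↔ (1 → x) = 1 − |0.155 − 0.836| = 1 − 0.681 = 0.319
(y ↔ (1 → x)) ↔ y = 1 − |0.319 − 0.155| = 1 − 0.164 = 0.836
~((y ↔ (1 → x)) ↔ y) = 1 − 0.836 = 0.164
~~((y ↔ (1 → x)) ↔ y) = 1 − 0.164 = 0.836
~x = 1 − 0.836 = 0.164
~~((y ↔ (1 → x)) ↔ y) ↔ ~x = 1 − |0.836 − 0.164| = 1 − 0.672 = 0.328
~y = 1 − 0.155 = 0.845
x ↔ ~y = 1 − |0.836 − 0.845| = 1 − 0.009 = 0.991
(x ↔ ~y) → x = min(1, 1 − 0.991 + 0.836) = min(1, 0.845) = 0.845
(~~((y ↔ (1 → x)) ↔ y) ↔ ~x) ↔ ((x ↔ ~y) → x) = 1 − |0.328 − 0.845| = 1 − 0.517 = 0.483
~((~~((y ↔ (1 → x)) ↔ y) ↔ ~x) ↔ ((x ↔ ~y) → x)) = 1 − 0.483 = 0.517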